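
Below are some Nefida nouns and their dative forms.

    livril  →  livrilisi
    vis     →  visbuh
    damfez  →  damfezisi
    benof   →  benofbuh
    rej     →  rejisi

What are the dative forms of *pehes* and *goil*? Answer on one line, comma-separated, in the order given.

The pattern is voicing of the final consonant: -buh when the stem ends in a voiceless consonant (*vis*, *benof*); -isi when the stem ends in a voiced consonant (*livril*, *damfez*, *rej*).
The final consonant of *pehes* is /s/, which is voiceless, so the suffix is -buh, giving *pehesbuh*.
The final consonant of *goil* is /l/, which is voiced, so the suffix is -isi, giving *goilisi*.

pehesbuh, goilisi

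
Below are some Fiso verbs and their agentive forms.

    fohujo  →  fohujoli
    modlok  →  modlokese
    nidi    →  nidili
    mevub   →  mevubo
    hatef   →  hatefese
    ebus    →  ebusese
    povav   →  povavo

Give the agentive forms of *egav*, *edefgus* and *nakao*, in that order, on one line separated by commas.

egavo, edefgusese, nakaoli

The alternation tracks the final sound of the stem — -ese when the stem ends in a voiceless consonant (*modlok*, *hatef*, *ebus*); -o when the stem ends in a voiced consonant (*mevub*, *povav*); -li when the stem ends in a vowel (*fohujo*, *nidi*).
The final sound of *egav* is /v/, which is a voiced consonant, so the suffix is -o, giving *egavo*.
*edefgus*: final sound = /s/, a voiceless consonant → -ese → *edefgusese*.
The final sound of *nakao* is /o/, which is a vowel, so the suffix is -li, giving *nakaoli*.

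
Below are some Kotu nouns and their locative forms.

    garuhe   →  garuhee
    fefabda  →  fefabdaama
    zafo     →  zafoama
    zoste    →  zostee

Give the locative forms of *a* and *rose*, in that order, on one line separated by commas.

The suffix is conditioned by the last vowel: -e when the last vowel of the stem is a front vowel (*garuhe*, *zoste*); -ama when the last vowel of the stem is a back vowel (*fefabda*, *zafo*).
The last vowel of *a* is /a/, which is a back vowel, so the suffix is -ama, giving *aama*.
Since the last vowel of *rose* is /e/ (a front vowel), it takes -e, giving *rosee*.

aama, rosee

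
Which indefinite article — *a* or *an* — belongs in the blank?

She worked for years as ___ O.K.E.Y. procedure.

The indefinite article is chosen by the initial *sound* of the following word, not its spelling.
The initialism *O.K.E.Y.* is read letter by letter; the first letter, O, is pronounced /oʊ/, which begins with a vowel sound.
So the article is *an*: She worked for years as an O.K.E.Y. procedure.

an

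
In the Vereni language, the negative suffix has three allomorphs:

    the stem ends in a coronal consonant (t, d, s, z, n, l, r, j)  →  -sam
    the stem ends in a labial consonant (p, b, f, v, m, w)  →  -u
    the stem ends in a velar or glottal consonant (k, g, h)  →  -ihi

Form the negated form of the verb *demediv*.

*demediv*: final consonant = /v/, labial → -u → *demedivu*.

demedivu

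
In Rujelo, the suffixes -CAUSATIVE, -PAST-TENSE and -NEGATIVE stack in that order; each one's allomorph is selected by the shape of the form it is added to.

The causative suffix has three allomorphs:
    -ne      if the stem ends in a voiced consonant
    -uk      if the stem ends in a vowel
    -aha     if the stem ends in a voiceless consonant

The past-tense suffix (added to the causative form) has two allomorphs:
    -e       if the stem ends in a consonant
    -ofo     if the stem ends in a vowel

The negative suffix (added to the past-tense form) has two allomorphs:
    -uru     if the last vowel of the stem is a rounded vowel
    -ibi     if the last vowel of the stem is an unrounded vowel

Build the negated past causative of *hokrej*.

hokrejneofouru

*hokrej*: final sound = /j/, a voiced consonant → -ne → *hokrejne*.
The final sound of the causative form *hokrejne* is /e/, which is a vowel, so the past-tense suffix is -ofo, giving *hokrejneofo*.
The past-tense form *hokrejneofo* — last vowel /o/ (a rounded vowel) → -uru → *hokrejneofouru*.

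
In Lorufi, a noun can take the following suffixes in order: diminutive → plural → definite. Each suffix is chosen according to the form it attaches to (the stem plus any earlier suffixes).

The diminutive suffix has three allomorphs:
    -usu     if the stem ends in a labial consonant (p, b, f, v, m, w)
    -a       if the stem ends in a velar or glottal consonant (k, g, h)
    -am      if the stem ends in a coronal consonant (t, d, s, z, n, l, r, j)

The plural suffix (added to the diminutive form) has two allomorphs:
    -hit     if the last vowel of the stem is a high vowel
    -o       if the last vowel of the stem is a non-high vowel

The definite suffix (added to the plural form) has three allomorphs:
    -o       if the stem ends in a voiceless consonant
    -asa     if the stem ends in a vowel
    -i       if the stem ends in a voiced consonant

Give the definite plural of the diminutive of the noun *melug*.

melugaoasa

*melug*: final consonant = /g/, velar/glottal → -a → *meluga*.
The last vowel of the diminutive form *meluga* is /a/, which is a non-high vowel, so the plural suffix is -o, giving *melugao*.
The final sound of the plural form *melugao* is /o/, which is a vowel, so the definite suffix is -asa, giving *melugaoasa*.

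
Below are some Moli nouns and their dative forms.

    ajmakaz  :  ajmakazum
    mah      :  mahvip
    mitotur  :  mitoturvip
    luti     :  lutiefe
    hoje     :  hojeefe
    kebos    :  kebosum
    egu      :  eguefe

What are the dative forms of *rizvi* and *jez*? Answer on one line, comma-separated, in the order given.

rizviefe, jezum

The alternation tracks the final sound of the stem — -um when the stem ends in a sibilant (*ajmakaz*, *kebos*); -vip when the stem ends in a non-sibilant consonant (*mah*, *mitotur*); -efe when the stem ends in a vowel (*luti*, *hoje*, *egu*).
The final sound of *rizvi* is /i/, which is a vowel, so the suffix is -efe, giving *rizviefe*.
*jez*: final sound = /z/, a sibilant → -um → *jezum*.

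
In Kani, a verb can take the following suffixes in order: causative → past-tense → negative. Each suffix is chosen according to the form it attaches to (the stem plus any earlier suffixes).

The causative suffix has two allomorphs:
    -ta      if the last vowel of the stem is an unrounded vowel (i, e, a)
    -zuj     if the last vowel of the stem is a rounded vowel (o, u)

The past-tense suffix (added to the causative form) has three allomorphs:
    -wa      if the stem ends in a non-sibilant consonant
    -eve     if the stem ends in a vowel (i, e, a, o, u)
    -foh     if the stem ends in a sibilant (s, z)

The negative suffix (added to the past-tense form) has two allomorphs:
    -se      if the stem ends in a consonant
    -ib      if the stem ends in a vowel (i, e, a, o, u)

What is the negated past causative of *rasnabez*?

The last vowel of *rasnabez* is /e/, which is an unrounded vowel, so the causative suffix is -ta, giving *rasnabezta*.
The causative form *rasnabezta* — final sound /a/ (a vowel) → -eve → *rasnabeztaeve*.
The final sound of the past-tense form *rasnabeztaeve* is /e/, which is a vowel, so the negative suffix is -ib, giving *rasnabeztaeveib*.

rasnabeztaeveib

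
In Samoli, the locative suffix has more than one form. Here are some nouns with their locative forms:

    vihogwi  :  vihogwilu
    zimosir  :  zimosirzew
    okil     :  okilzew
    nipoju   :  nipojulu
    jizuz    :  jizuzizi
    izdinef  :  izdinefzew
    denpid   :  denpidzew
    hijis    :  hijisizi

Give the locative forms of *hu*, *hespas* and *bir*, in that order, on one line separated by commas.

Looking at the final sound of each stem: -izi when the stem ends in a sibilant (*jizuz*, *hijis*); -zew when the stem ends in a non-sibilant consonant (*zimosir*, *okil*, *izdinef*, *denpid*); -lu when the stem ends in a vowel (*vihogwi*, *nipoju*).
Since the final sound of *hu* is /u/ (a vowel), it takes -lu, giving *hulu*.
The final sound of *hespas* is /s/, which is a sibilant, so the suffix is -izi, giving *hespasizi*.
*bir*: final sound = /r/, a non-sibilant consonant → -zew → *birzew*.

hulu, hespasizi, birzew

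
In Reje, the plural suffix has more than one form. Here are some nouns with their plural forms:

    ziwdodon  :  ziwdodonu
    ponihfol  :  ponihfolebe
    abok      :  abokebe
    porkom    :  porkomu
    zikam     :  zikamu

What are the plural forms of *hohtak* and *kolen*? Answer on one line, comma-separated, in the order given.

The suffix is conditioned by the final consonant: -u when the stem ends in a nasal (*ziwdodon*, *porkom*, *zikam*); -ebe when the stem ends in a non-nasal consonant (*ponihfol*, *abok*).
*hohtak*: final consonant = /k/, non-nasal → -ebe → *hohtakebe*.
The final consonant of *kolen* is /n/, which is a nasal, so the suffix is -u, giving *kolenu*.

hohtakebe, kolenu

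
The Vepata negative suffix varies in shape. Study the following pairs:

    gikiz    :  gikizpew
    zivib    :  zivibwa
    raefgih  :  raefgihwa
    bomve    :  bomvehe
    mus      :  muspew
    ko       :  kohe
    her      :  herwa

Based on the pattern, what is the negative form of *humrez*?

Looking at the final sound of each stem: -pew when the stem ends in a sibilant (*gikiz*, *mus*); -wa when the stem ends in a non-sibilant consonant (*zivib*, *raefgih*, *her*); -he when the stem ends in a vowel (*bomve*, *ko*).
*humrez*: final sound = /z/, a sibilant → -pew → *humrezpew*.

humrezpew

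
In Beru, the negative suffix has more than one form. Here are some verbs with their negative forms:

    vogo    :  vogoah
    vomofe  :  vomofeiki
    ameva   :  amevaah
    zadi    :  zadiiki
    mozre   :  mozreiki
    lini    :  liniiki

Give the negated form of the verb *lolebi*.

The suffix is conditioned by the last vowel: -iki when the last vowel of the stem is a front vowel (*vomofe*, *zadi*, *mozre*, *lini*); -ah when the last vowel of the stem is a back vowel (*vogo*, *ameva*).
*lolebi* — last vowel /i/ (a front vowel) → -iki → *lolebiiki*.

lolebiiki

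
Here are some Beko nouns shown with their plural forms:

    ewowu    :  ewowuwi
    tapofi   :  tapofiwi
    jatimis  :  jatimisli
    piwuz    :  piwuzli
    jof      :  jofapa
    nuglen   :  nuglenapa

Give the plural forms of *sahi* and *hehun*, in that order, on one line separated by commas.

sahiwi, hehunapa

The pattern is sibilance of the final sound: -li when the stem ends in a sibilant (*jatimis*, *piwuz*); -apa when the stem ends in a non-sibilant consonant (*jof*, *nuglen*); -wi when the stem ends in a vowel (*ewowu*, *tapofi*).
*sahi*: final sound = /i/, a vowel → -wi → *sahiwi*.
*hehun* — final sound /n/ (a non-sibilant consonant) → -apa → *hehunapa*.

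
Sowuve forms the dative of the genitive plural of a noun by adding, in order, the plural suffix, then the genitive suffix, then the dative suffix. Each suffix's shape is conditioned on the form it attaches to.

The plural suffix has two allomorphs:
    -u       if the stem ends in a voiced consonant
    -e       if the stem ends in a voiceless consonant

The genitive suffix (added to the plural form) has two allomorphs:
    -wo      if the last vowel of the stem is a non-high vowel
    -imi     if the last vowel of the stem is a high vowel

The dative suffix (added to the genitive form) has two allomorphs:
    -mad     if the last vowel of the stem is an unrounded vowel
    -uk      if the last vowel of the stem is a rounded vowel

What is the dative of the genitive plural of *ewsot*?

ewsotewouk

*ewsot* — final consonant /t/ (voiceless) → -e → *ewsote*.
The plural form *ewsote*: last vowel = /e/, a non-high vowel → -wo → *ewsotewo*.
The last vowel of the genitive form *ewsotewo* is /o/, which is a rounded vowel, so the dative suffix is -uk, giving *ewsotewouk*.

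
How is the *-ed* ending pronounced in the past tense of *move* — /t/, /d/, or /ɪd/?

/d/

The stem *move* ends in a voiced sound other than /d/.
The -ed suffix is realized as /ɪd/ after /t, d/; as /t/ after other voiceless consonants; and as /d/ after other voiced sounds.
So -ed on *move* is pronounced /d/.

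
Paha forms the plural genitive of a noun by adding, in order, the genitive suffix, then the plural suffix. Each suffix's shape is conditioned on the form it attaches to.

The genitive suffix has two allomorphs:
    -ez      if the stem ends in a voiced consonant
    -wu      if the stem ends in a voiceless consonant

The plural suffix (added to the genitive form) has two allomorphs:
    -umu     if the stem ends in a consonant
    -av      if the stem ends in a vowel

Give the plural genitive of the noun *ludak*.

ludakwuav

*ludak* — final consonant /k/ (voiceless) → -wu → *ludakwu*.
Since the final sound of the genitive form *ludakwu* is /u/ (a vowel), it takes -av, giving *ludakwuav*.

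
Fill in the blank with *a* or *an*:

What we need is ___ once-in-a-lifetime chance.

a

The indefinite article is chosen by the initial *sound* of the following word, not its spelling.
*once-in-a-lifetime* begins with the sound /wʌ/ (*once* pronounced with initial /w/) — a consonant sound.
So the article is *a*: What we need is a once-in-a-lifetime chance.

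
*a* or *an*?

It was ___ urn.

The indefinite article is chosen by the initial *sound* of the following word, not its spelling.
*urn* begins with the sound /ɜr/ (u pronounced /ɜr/) — a vowel sound.
So the article is *an*: It was an urn.

an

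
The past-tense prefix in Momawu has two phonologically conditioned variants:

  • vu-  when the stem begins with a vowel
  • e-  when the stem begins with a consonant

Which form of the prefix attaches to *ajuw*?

vu-

The first sound of *ajuw* is /a/, which is a vowel, so the prefix is vu-.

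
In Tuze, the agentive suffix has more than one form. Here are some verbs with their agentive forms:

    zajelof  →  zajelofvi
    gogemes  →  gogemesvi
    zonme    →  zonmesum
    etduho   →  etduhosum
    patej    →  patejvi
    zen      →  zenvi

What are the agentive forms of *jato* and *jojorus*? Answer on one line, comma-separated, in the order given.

jatosum, jojorusvi

The alternation tracks the final sound of the stem — -vi when the stem ends in a consonant (*zajelof*, *gogemes*, *patej*, *zen*); -sum when the stem ends in a vowel (*zonme*, *etduho*).
Since the final sound of *jato* is /o/ (a vowel), it takes -sum, giving *jatosum*.
The final sound of *jojorus* is /s/, which is a consonant, so the suffix is -vi, giving *jojorusvi*.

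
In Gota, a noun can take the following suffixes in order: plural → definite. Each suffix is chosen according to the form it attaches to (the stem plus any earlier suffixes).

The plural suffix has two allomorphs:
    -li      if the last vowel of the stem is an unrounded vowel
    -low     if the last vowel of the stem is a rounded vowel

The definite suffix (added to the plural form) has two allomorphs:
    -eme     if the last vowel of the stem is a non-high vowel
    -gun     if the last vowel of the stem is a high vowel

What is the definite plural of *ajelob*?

ajelobloweme

The last vowel of *ajelob* is /o/, which is a rounded vowel, so the plural suffix is -low, giving *ajeloblow*.
The plural form *ajeloblow* — last vowel /o/ (a non-high vowel) → -eme → *ajelobloweme*.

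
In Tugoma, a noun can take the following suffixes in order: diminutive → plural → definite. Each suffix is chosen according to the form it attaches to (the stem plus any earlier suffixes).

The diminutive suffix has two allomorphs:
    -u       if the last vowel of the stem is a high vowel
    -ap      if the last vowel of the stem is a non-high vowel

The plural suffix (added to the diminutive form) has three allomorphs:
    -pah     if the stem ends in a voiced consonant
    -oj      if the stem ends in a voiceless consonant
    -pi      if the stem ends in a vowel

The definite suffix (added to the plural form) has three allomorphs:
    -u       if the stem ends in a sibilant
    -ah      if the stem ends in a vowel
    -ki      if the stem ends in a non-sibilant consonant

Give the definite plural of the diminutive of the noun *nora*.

Since the last vowel of *nora* is /a/ (a non-high vowel), it takes -ap, giving *noraap*.
The diminutive form *noraap*: final sound = /p/, a voiceless consonant → -oj → *noraapoj*.
The plural form *noraapoj* — final sound /j/ (a non-sibilant consonant) → -ki → *noraapojki*.

noraapojki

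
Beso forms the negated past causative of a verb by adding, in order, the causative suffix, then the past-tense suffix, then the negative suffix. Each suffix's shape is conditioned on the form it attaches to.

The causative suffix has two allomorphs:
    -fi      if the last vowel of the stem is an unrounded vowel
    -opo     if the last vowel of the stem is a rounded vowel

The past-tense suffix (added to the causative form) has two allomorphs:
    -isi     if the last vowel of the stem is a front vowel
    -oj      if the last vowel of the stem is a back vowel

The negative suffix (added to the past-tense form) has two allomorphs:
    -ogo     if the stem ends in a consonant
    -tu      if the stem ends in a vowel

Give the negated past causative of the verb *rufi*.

Since the last vowel of *rufi* is /i/ (an unrounded vowel), it takes -fi, giving *rufifi*.
The causative form *rufifi*: last vowel = /i/, a front vowel → -isi → *rufifiisi*.
The past-tense form *rufifiisi* — final sound /i/ (a vowel) → -tu → *rufifiisitu*.

rufifiisitu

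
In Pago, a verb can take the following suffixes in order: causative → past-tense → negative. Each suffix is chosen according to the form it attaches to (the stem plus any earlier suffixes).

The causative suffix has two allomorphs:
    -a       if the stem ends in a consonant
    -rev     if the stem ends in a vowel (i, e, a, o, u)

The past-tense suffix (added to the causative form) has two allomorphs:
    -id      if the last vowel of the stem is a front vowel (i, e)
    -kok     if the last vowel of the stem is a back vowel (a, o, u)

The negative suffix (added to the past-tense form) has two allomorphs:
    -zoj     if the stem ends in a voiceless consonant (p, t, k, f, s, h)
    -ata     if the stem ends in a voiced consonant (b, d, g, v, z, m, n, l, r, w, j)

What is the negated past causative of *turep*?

Since the final sound of *turep* is /p/ (a consonant), it takes -a, giving *turepa*.
The causative form *turepa*: last vowel = /a/, a back vowel → -kok → *turepakok*.
The past-tense form *turepakok*: final consonant = /k/, voiceless → -zoj → *turepakokzoj*.

turepakokzoj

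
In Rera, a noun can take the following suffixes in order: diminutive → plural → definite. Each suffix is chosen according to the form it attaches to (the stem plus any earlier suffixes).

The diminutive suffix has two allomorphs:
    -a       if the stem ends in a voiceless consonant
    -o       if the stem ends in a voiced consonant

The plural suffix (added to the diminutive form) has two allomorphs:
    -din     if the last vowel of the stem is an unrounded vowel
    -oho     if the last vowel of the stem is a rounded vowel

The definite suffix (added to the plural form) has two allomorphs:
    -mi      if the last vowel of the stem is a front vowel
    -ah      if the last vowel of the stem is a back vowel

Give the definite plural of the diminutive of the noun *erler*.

erleroohoah

The final consonant of *erler* is /r/, which is voiced, so the diminutive suffix is -o, giving *erlero*.
The last vowel of the diminutive form *erlero* is /o/, which is a rounded vowel, so the plural suffix is -oho, giving *erlerooho*.
The plural form *erlerooho*: last vowel = /o/, a back vowel → -ah → *erleroohoah*.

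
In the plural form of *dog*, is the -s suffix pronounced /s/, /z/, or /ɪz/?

The stem *dog* ends in a voiced non-sibilant sound.
The plural suffix surfaces as /ɪz/ after sibilants, /s/ after other voiceless consonants, and /z/ after other voiced sounds.
So the plural -s on *dog* is pronounced /z/.

/z/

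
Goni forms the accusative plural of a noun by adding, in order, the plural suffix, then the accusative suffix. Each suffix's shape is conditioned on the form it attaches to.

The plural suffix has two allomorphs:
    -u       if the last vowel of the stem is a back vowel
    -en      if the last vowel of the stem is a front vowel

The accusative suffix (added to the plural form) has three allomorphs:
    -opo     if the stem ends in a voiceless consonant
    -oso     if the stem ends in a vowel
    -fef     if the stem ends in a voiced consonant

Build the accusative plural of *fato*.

*fato*: last vowel = /o/, a back vowel → -u → *fatou*.
The final sound of the plural form *fatou* is /u/, which is a vowel, so the accusative suffix is -oso, giving *fatouoso*.

fatouoso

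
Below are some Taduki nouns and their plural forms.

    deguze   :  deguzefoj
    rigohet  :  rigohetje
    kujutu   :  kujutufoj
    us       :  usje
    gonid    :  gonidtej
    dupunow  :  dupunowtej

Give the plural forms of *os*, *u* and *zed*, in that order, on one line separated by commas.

osje, ufoj, zedtej

The alternation tracks the final sound of the stem — -je when the stem ends in a voiceless consonant (*rigohet*, *us*); -tej when the stem ends in a voiced consonant (*gonid*, *dupunow*); -foj when the stem ends in a vowel (*deguze*, *kujutu*).
The final sound of *os* is /s/, which is a voiceless consonant, so the suffix is -je, giving *osje*.
*u* — final sound /u/ (a vowel) → -foj → *ufoj*.
The final sound of *zed* is /d/, which is a voiced consonant, so the suffix is -tej, giving *zedtej*.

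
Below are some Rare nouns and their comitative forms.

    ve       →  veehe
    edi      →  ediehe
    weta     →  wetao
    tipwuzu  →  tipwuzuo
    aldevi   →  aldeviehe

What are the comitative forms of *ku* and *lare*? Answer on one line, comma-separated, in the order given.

kuo, lareehe

Looking at the last vowel of each stem: -ehe when the last vowel of the stem is a front vowel (*ve*, *edi*, *aldevi*); -o when the last vowel of the stem is a back vowel (*weta*, *tipwuzu*).
*ku*: last vowel = /u/, a back vowel → -o → *kuo*.
Since the last vowel of *lare* is /e/ (a front vowel), it takes -ehe, giving *lareehe*.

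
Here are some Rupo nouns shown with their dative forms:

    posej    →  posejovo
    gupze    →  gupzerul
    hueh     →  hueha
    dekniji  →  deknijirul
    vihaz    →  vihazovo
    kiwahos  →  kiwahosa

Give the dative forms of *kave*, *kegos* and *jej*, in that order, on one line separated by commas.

Looking at the final sound of each stem: -a when the stem ends in a voiceless consonant (*hueh*, *kiwahos*); -ovo when the stem ends in a voiced consonant (*posej*, *vihaz*); -rul when the stem ends in a vowel (*gupze*, *dekniji*).
Since the final sound of *kave* is /e/ (a vowel), it takes -rul, giving *kaverul*.
The final sound of *kegos* is /s/, which is a voiceless consonant, so the suffix is -a, giving *kegosa*.
Since the final sound of *jej* is /j/ (a voiced consonant), it takes -ovo, giving *jejovo*.

kaverul, kegosa, jejovo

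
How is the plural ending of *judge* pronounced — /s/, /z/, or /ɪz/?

/ɪz/

The stem *judge* ends in a sibilant (/s, z, ʃ, ʒ, tʃ, dʒ/).
The plural suffix surfaces as /ɪz/ after sibilants, /s/ after other voiceless consonants, and /z/ after other voiced sounds.
So the plural -s on *judge* is pronounced /ɪz/.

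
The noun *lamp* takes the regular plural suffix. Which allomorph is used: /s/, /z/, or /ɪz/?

/s/

The stem *lamp* ends in a voiceless non-sibilant consonant.
The plural suffix surfaces as /ɪz/ after sibilants, /s/ after other voiceless consonants, and /z/ after other voiced sounds.
So the plural -s on *lamp* is pronounced /s/.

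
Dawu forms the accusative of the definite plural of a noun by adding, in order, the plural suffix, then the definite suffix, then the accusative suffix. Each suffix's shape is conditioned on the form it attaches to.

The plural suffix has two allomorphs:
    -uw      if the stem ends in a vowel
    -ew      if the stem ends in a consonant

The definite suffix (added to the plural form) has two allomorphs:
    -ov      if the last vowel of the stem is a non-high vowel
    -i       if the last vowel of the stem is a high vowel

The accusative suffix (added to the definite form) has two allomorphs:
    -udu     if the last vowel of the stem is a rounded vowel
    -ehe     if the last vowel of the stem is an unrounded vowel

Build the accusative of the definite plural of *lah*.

lahewovudu

The final sound of *lah* is /h/, which is a consonant, so the plural suffix is -ew, giving *lahew*.
Since the last vowel of the plural form *lahew* is /e/ (a non-high vowel), it takes -ov, giving *lahewov*.
The last vowel of the definite form *lahewov* is /o/, which is a rounded vowel, so the accusative suffix is -udu, giving *lahewovudu*.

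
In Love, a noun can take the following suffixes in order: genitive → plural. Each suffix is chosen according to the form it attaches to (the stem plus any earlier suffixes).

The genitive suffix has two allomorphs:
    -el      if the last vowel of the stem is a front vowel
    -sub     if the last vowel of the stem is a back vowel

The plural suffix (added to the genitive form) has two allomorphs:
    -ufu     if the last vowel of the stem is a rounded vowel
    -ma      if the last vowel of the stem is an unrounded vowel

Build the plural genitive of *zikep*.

zikepelma

*zikep*: last vowel = /e/, a front vowel → -el → *zikepel*.
The last vowel of the genitive form *zikepel* is /e/, which is an unrounded vowel, so the plural suffix is -ma, giving *zikepelma*.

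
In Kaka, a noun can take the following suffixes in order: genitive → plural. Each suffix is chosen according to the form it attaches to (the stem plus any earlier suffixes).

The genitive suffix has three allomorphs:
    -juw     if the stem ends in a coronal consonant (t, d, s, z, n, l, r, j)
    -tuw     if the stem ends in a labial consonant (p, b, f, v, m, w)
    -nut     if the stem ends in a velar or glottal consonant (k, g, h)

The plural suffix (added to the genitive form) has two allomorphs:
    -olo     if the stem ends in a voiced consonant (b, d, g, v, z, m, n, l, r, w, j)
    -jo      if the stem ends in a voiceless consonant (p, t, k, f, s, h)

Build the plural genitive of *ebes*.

*ebes*: final consonant = /s/, coronal → -juw → *ebesjuw*.
Since the final consonant of the genitive form *ebesjuw* is /w/ (voiced), it takes -olo, giving *ebesjuwolo*.

ebesjuwolo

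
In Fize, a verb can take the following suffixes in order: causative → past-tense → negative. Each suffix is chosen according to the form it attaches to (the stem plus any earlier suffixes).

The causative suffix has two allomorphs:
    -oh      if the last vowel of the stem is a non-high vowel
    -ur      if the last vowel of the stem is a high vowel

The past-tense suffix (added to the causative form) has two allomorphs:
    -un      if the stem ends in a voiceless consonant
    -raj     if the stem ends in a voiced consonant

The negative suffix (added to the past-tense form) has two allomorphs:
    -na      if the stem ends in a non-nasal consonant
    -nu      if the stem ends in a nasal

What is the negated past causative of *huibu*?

Since the last vowel of *huibu* is /u/ (a high vowel), it takes -ur, giving *huibuur*.
Since the final consonant of the causative form *huibuur* is /r/ (voiced), it takes -raj, giving *huibuurraj*.
Since the final consonant of the past-tense form *huibuurraj* is /j/ (non-nasal), it takes -na, giving *huibuurrajna*.

huibuurrajna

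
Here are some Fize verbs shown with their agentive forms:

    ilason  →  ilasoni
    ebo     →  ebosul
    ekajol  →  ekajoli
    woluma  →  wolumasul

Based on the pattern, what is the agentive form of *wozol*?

The alternation tracks the final sound of the stem — -i when the stem ends in a consonant (*ilason*, *ekajol*); -sul when the stem ends in a vowel (*ebo*, *woluma*).
*wozol*: final sound = /l/, a consonant → -i → *wozoli*.

wozoli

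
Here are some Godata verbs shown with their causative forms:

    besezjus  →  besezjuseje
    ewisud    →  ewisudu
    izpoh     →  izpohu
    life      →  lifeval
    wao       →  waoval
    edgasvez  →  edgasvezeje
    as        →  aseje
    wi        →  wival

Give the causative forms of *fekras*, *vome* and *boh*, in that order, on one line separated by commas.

The suffix is conditioned by the final sound: -eje when the stem ends in a sibilant (*besezjus*, *edgasvez*, *as*); -u when the stem ends in a non-sibilant consonant (*ewisud*, *izpoh*); -val when the stem ends in a vowel (*life*, *wao*, *wi*).
The final sound of *fekras* is /s/, which is a sibilant, so the suffix is -eje, giving *fekraseje*.
*vome*: final sound = /e/, a vowel → -val → *vomeval*.
Since the final sound of *boh* is /h/ (a non-sibilant consonant), it takes -u, giving *bohu*.

fekraseje, vomeval, bohu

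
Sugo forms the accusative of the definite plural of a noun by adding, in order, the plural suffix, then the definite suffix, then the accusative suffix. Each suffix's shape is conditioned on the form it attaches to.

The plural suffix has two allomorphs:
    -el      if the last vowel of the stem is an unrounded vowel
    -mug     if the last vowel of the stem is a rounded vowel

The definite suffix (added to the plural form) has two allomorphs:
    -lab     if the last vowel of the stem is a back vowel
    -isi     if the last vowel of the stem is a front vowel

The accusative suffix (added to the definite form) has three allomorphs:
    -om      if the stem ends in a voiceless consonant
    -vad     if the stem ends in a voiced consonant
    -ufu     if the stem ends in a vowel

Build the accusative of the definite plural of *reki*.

rekielisiufu

The last vowel of *reki* is /i/, which is an unrounded vowel, so the plural suffix is -el, giving *rekiel*.
Since the last vowel of the plural form *rekiel* is /e/ (a front vowel), it takes -isi, giving *rekielisi*.
The definite form *rekielisi*: final sound = /i/, a vowel → -ufu → *rekielisiufu*.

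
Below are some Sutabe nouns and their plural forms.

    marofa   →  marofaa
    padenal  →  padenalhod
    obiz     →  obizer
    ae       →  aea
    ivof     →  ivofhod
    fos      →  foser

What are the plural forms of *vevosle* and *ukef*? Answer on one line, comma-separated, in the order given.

The alternation tracks the final sound of the stem — -er when the stem ends in a sibilant (*obiz*, *fos*); -hod when the stem ends in a non-sibilant consonant (*padenal*, *ivof*); -a when the stem ends in a vowel (*marofa*, *ae*).
*vevosle* — final sound /e/ (a vowel) → -a → *vevoslea*.
*ukef*: final sound = /f/, a non-sibilant consonant → -hod → *ukefhod*.

vevoslea, ukefhod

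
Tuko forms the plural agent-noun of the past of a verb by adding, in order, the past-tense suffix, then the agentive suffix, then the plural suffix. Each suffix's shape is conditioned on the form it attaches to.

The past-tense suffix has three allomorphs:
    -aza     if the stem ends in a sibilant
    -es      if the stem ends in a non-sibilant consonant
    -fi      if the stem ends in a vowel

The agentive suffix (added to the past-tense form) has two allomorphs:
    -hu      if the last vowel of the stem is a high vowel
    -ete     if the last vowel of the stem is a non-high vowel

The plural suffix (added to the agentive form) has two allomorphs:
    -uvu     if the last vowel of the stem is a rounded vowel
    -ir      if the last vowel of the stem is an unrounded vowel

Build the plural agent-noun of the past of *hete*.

Since the final sound of *hete* is /e/ (a vowel), it takes -fi, giving *hetefi*.
The last vowel of the past-tense form *hetefi* is /i/, which is a high vowel, so the agentive suffix is -hu, giving *hetefihu*.
The last vowel of the agentive form *hetefihu* is /u/, which is a rounded vowel, so the plural suffix is -uvu, giving *hetefihuuvu*.

hetefihuuvu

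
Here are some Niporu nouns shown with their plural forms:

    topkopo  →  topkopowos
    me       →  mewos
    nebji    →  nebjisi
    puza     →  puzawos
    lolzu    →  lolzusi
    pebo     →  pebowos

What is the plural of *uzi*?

uzisi

The pattern is height harmony: -si when the last vowel of the stem is a high vowel (*nebji*, *lolzu*); -wos when the last vowel of the stem is a non-high vowel (*topkopo*, *me*, *puza*, *pebo*).
*uzi* — last vowel /i/ (a high vowel) → -si → *uzisi*.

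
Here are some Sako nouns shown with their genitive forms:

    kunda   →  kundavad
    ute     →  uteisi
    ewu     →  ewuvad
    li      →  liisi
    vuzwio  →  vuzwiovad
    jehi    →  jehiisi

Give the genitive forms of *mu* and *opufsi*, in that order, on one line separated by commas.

The suffix is conditioned by the last vowel: -isi when the last vowel of the stem is a front vowel (*ute*, *li*, *jehi*); -vad when the last vowel of the stem is a back vowel (*kunda*, *ewu*, *vuzwio*).
The last vowel of *mu* is /u/, which is a back vowel, so the suffix is -vad, giving *muvad*.
*opufsi* — last vowel /i/ (a front vowel) → -isi → *opufsiisi*.

muvad, opufsiisi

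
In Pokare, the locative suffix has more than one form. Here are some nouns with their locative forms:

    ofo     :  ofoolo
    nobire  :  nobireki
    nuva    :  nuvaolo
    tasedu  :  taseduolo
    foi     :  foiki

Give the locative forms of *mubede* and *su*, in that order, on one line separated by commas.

mubedeki, suolo

The pattern is front/back vowel harmony: -ki when the last vowel of the stem is a front vowel (*nobire*, *foi*); -olo when the last vowel of the stem is a back vowel (*ofo*, *nuva*, *tasedu*).
The last vowel of *mubede* is /e/, which is a front vowel, so the suffix is -ki, giving *mubedeki*.
Since the last vowel of *su* is /u/ (a back vowel), it takes -olo, giving *suolo*.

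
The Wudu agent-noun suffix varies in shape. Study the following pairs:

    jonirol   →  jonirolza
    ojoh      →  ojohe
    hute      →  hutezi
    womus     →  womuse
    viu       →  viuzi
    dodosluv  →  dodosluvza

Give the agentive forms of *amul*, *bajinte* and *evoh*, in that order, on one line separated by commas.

amulza, bajintezi, evohe

Looking at the final sound of each stem: -e when the stem ends in a voiceless consonant (*ojoh*, *womus*); -za when the stem ends in a voiced consonant (*jonirol*, *dodosluv*); -zi when the stem ends in a vowel (*hute*, *viu*).
The final sound of *amul* is /l/, which is a voiced consonant, so the suffix is -za, giving *amulza*.
The final sound of *bajinte* is /e/, which is a vowel, so the suffix is -zi, giving *bajintezi*.
*evoh*: final sound = /h/, a voiceless consonant → -e → *evohe*.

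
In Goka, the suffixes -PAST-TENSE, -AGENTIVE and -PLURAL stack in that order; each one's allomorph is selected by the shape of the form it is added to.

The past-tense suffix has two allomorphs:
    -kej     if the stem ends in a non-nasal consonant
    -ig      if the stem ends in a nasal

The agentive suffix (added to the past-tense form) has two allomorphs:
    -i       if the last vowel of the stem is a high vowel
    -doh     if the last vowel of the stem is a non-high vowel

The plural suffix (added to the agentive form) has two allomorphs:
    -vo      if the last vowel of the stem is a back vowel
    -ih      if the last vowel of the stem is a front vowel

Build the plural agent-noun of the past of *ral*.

*ral* — final consonant /l/ (non-nasal) → -kej → *ralkej*.
The last vowel of the past-tense form *ralkej* is /e/, which is a non-high vowel, so the agentive suffix is -doh, giving *ralkejdoh*.
The agentive form *ralkejdoh*: last vowel = /o/, a back vowel → -vo → *ralkejdohvo*.

ralkejdohvo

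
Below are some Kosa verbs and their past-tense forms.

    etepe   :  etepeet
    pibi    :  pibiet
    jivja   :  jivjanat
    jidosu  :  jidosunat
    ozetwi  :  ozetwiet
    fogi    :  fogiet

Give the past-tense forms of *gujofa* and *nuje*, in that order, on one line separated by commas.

gujofanat, nujeet

The pattern is front/back vowel harmony: -et when the last vowel of the stem is a front vowel (*etepe*, *pibi*, *ozetwi*, *fogi*); -nat when the last vowel of the stem is a back vowel (*jivja*, *jidosu*).
Since the last vowel of *gujofa* is /a/ (a back vowel), it takes -nat, giving *gujofanat*.
*nuje*: last vowel = /e/, a front vowel → -et → *nujeet*.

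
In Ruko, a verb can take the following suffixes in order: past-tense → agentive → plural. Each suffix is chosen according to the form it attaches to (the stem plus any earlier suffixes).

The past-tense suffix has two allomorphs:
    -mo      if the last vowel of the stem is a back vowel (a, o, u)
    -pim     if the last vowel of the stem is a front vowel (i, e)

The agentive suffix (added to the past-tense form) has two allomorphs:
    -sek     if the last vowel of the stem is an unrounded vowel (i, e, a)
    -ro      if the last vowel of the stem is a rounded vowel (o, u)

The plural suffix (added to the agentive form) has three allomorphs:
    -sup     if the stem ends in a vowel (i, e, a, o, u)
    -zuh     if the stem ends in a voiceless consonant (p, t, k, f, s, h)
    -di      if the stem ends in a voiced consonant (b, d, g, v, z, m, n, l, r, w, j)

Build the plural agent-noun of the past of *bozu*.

The last vowel of *bozu* is /u/, which is a back vowel, so the past-tense suffix is -mo, giving *bozumo*.
The past-tense form *bozumo* — last vowel /o/ (a rounded vowel) → -ro → *bozumoro*.
The agentive form *bozumoro* — final sound /o/ (a vowel) → -sup → *bozumorosup*.

bozumorosup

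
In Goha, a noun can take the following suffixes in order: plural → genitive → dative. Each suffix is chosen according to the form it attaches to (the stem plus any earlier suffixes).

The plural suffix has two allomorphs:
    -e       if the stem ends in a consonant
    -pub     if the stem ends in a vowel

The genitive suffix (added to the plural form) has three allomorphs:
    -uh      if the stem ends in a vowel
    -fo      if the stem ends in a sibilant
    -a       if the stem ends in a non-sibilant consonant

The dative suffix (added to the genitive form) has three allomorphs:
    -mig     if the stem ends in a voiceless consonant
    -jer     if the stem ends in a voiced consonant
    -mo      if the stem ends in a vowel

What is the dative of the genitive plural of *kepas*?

*kepas* — final sound /s/ (a consonant) → -e → *kepase*.
The plural form *kepase* — final sound /e/ (a vowel) → -uh → *kepaseuh*.
The genitive form *kepaseuh*: final sound = /h/, a voiceless consonant → -mig → *kepaseuhmig*.

kepaseuhmig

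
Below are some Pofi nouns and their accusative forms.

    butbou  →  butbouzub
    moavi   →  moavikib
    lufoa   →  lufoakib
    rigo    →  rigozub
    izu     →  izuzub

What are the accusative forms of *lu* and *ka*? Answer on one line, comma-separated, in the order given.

The suffix is conditioned by the last vowel: -zub when the last vowel of the stem is a rounded vowel (*butbou*, *rigo*, *izu*); -kib when the last vowel of the stem is an unrounded vowel (*moavi*, *lufoa*).
*lu*: last vowel = /u/, a rounded vowel → -zub → *luzub*.
*ka*: last vowel = /a/, an unrounded vowel → -kib → *kakib*.

luzub, kakib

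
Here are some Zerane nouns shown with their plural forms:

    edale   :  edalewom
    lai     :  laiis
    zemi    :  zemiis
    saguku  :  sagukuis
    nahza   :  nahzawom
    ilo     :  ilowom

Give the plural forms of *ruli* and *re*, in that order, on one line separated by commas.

ruliis, rewom

Looking at the last vowel of each stem: -is when the last vowel of the stem is a high vowel (*lai*, *zemi*, *saguku*); -wom when the last vowel of the stem is a non-high vowel (*edale*, *nahza*, *ilo*).
*ruli*: last vowel = /i/, a high vowel → -is → *ruliis*.
Since the last vowel of *re* is /e/ (a non-high vowel), it takes -wom, giving *rewom*.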